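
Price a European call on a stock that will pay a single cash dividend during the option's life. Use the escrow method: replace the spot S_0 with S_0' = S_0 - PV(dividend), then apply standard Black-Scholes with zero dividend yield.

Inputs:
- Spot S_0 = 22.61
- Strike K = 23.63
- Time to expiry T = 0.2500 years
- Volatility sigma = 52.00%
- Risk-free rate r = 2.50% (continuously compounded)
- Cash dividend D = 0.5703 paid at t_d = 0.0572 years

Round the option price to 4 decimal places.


Answer: Price = 1.7024

Derivation:
PV(D) = D * exp(-r * t_d) = 0.5703 * 0.99857102 = 0.56948505
S_0' = S_0 - PV(D) = 22.6100 - 0.56948505 = 22.04051495
d1 = (ln(S_0'/K) + (r + sigma^2/2)*T) / (sigma*sqrt(T)) = -0.11378747
d2 = d1 - sigma*sqrt(T) = -0.37378747
exp(-rT) = 0.99376949
N(d1) = 0.45470313; N(d2) = 0.35428122
C = S_0' * N(d1) - K * exp(-rT) * N(d2) = 22.04051495 * 0.45470313 - 23.6300 * 0.99376949 * 0.35428122 = 1.7024


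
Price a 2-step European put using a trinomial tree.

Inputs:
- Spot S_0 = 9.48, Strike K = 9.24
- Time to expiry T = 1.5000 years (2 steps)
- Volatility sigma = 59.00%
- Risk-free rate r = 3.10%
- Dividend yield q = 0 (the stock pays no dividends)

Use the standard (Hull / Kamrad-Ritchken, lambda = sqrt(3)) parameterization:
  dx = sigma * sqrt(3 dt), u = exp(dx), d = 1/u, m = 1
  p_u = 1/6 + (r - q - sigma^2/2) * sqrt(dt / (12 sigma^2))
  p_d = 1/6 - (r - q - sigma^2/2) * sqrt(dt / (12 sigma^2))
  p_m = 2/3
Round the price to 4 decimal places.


Answer: Price = V(0,0) = 1.9171

Derivation:
dt = T/N = 0.750000; dx = sigma*sqrt(3*dt) = 0.885000
u = exp(dx) = 2.422984; d = 1/u = 0.412714
p_u = 0.106052, p_m = 0.666667, p_d = 0.227281
Discount per step: exp(-r*dt) = 0.977018
Stock lattice S(k, j) with j the centered position index:
  k=0: S(0,+0) = 9.4800
  k=1: S(1,-1) = 3.9125; S(1,+0) = 9.4800; S(1,+1) = 22.9699
  k=2: S(2,-2) = 1.6148; S(2,-1) = 3.9125; S(2,+0) = 9.4800; S(2,+1) = 22.9699; S(2,+2) = 55.6557
Terminal payoffs V(N, j) = max(K - S_T, 0):
  V(2,-2) = 7.625243; V(2,-1) = 5.327470; V(2,+0) = 0.000000; V(2,+1) = 0.000000; V(2,+2) = 0.000000
Backward induction: V(k, j) = exp(-r*dt) * [p_u * V(k+1, j+1) + p_m * V(k+1, j) + p_d * V(k+1, j-1)]
  V(1,-1) = exp(-r*dt) * [p_u*0.000000 + p_m*5.327470 + p_d*7.625243] = 5.163268
  V(1,+0) = exp(-r*dt) * [p_u*0.000000 + p_m*0.000000 + p_d*5.327470] = 1.183006
  V(1,+1) = exp(-r*dt) * [p_u*0.000000 + p_m*0.000000 + p_d*0.000000] = 0.000000
  V(0,+0) = exp(-r*dt) * [p_u*0.000000 + p_m*1.183006 + p_d*5.163268] = 1.917089


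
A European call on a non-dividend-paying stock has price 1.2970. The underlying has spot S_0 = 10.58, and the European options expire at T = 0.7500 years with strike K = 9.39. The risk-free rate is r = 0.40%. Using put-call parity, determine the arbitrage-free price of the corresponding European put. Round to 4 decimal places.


Put-call parity: C - P = S_0 * exp(-qT) - K * exp(-rT).
S_0 * exp(-qT) = 10.5800 * 1.00000000 = 10.58000000
K * exp(-rT) = 9.3900 * 0.99700450 = 9.36187221
P = C - S*exp(-qT) + K*exp(-rT)
P = 1.2970 - 10.58000000 + 9.36187221 = 0.0789

Answer: Put price = 0.0789


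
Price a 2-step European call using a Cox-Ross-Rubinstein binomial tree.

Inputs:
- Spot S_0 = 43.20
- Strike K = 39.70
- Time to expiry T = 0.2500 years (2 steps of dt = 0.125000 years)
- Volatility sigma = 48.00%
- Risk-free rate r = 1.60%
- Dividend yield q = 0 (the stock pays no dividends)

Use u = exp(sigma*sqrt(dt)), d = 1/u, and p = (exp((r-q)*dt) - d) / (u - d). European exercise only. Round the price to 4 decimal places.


Answer: Price = V(0,0) = 6.2191

Derivation:
dt = T/N = 0.125000
u = exp(sigma*sqrt(dt)) = 1.184956; d = 1/u = 0.843913
p = (exp((r-q)*dt) - d) / (u - d) = 0.463545
Discount per step: exp(-r*dt) = 0.998002
Stock lattice S(k, i) with i counting down-moves:
  k=0: S(0,0) = 43.2000
  k=1: S(1,0) = 51.1901; S(1,1) = 36.4571
  k=2: S(2,0) = 60.6580; S(2,1) = 43.2000; S(2,2) = 30.7666
Terminal payoffs V(N, i) = max(S_T - K, 0):
  V(2,0) = 20.958013; V(2,1) = 3.500000; V(2,2) = 0.000000
Backward induction: V(k, i) = exp(-r*dt) * [p * V(k+1, i) + (1-p) * V(k+1, i+1)].
  V(1,0) = exp(-r*dt) * [p*20.958013 + (1-p)*3.500000] = 11.569419
  V(1,1) = exp(-r*dt) * [p*3.500000 + (1-p)*0.000000] = 1.619167
  V(0,0) = exp(-r*dt) * [p*11.569419 + (1-p)*1.619167] = 6.219110


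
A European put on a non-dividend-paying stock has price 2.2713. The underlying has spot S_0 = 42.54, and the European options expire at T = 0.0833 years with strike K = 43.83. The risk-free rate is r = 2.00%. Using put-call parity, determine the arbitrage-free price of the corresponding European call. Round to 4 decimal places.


Put-call parity: C - P = S_0 * exp(-qT) - K * exp(-rT).
S_0 * exp(-qT) = 42.5400 * 1.00000000 = 42.54000000
K * exp(-rT) = 43.8300 * 0.99833539 = 43.75704001
C = P + S*exp(-qT) - K*exp(-rT)
C = 2.2713 + 42.54000000 - 43.75704001 = 1.0543

Answer: Call price = 1.0543


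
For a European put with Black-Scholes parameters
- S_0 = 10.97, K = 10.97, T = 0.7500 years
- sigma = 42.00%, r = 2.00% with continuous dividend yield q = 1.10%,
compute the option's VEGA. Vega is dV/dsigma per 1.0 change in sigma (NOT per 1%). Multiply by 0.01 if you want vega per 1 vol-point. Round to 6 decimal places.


d1 = 0.2004230220; d2 = -0.1633076476
phi(d1) = 0.3910095765; exp(-qT) = 0.9917839379; exp(-rT) = 0.9851119396
Vega = S * exp(-qT) * phi(d1) * sqrt(T) = 10.9700 * 0.9917839379 * 0.3910095765 * 0.8660254038 = 3.684187

Answer: Vega = 3.684187


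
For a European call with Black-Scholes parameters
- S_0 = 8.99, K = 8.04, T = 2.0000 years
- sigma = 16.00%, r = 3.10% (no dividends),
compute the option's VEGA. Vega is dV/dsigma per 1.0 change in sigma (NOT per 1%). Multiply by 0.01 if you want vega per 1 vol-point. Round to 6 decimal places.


Answer: Vega = 3.441528

Derivation:
d1 = 0.8807181364; d2 = 0.6544439664
phi(d1) = 0.2706927809; exp(-qT) = 1.0000000000; exp(-rT) = 0.9398828868
Vega = S * exp(-qT) * phi(d1) * sqrt(T) = 8.9900 * 1.0000000000 * 0.2706927809 * 1.4142135624 = 3.441528


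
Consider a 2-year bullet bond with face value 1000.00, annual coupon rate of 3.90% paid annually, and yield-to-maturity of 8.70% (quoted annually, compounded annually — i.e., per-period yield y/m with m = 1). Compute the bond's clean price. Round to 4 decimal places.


Coupon per period c = face * coupon_rate / m = 39.000000
Periods per year m = 1; per-period yield y/m = 0.087000
Number of cashflows N = 2
Cashflows (t years, CF_t, discount factor 1/(1+y/m)^(m*t), PV):
  t = 1.0000: CF_t = 39.000000, DF = 0.919963, PV = 35.878565
  t = 2.0000: CF_t = 1039.000000, DF = 0.846332, PV = 879.339251
Price P = sum_t PV_t = 915.217816

Answer: Price = 915.2178


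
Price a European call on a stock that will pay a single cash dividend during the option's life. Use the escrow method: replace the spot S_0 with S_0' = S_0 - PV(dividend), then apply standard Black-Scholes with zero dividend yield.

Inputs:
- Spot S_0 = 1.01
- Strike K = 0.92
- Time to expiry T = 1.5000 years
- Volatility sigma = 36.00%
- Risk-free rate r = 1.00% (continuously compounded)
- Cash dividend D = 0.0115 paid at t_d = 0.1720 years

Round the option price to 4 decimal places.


PV(D) = D * exp(-r * t_d) = 0.0115 * 0.99828148 = 0.01148024
S_0' = S_0 - PV(D) = 1.0100 - 0.01148024 = 0.99851976
d1 = (ln(S_0'/K) + (r + sigma^2/2)*T) / (sigma*sqrt(T)) = 0.44022836
d2 = d1 - sigma*sqrt(T) = -0.00067979
exp(-rT) = 0.98511194
N(d1) = 0.67011414; N(d2) = 0.49972880
C = S_0' * N(d1) - K * exp(-rT) * N(d2) = 0.99851976 * 0.67011414 - 0.9200 * 0.98511194 * 0.49972880 = 0.2162

Answer: Price = 0.2162


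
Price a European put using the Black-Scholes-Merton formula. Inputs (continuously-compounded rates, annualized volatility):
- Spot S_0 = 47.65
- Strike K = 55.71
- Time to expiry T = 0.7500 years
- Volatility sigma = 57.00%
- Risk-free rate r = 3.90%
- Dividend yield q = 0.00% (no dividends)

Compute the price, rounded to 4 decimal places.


d1 = (ln(S/K) + (r - q + 0.5*sigma^2) * T) / (sigma * sqrt(T)) = -0.01051291
d2 = d1 - sigma * sqrt(T) = -0.50414739
exp(-rT) = 0.97117364; exp(-qT) = 1.00000000
P = K * exp(-rT) * N(-d2) - S_0 * exp(-qT) * N(-d1)
N(-d1) = 0.50419397; N(-d2) = 0.69292110
P = 55.7100 * 0.97117364 * 0.69292110 - 47.6500 * 1.00000000 * 0.50419397 = 13.4650

Answer: Price = 13.4650


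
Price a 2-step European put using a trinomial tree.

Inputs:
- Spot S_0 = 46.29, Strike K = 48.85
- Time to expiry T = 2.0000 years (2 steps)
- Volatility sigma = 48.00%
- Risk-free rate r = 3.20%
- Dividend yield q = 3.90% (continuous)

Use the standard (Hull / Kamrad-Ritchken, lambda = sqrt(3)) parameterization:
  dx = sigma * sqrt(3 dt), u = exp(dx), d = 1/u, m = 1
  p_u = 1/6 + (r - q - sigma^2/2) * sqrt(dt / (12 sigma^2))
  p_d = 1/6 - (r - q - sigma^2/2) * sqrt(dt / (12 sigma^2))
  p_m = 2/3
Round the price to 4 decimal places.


Answer: Price = V(0,0) = 11.9610

Derivation:
dt = T/N = 1.000000; dx = sigma*sqrt(3*dt) = 0.831384
u = exp(dx) = 2.296496; d = 1/u = 0.435446
p_u = 0.093175, p_m = 0.666667, p_d = 0.240159
Discount per step: exp(-r*dt) = 0.968507
Stock lattice S(k, j) with j the centered position index:
  k=0: S(0,+0) = 46.2900
  k=1: S(1,-1) = 20.1568; S(1,+0) = 46.2900; S(1,+1) = 106.3048
  k=2: S(2,-2) = 8.7772; S(2,-1) = 20.1568; S(2,+0) = 46.2900; S(2,+1) = 106.3048; S(2,+2) = 244.1285
Terminal payoffs V(N, j) = max(K - S_T, 0):
  V(2,-2) = 40.072802; V(2,-1) = 28.693203; V(2,+0) = 2.560000; V(2,+1) = 0.000000; V(2,+2) = 0.000000
Backward induction: V(k, j) = exp(-r*dt) * [p_u * V(k+1, j+1) + p_m * V(k+1, j) + p_d * V(k+1, j-1)]
  V(1,-1) = exp(-r*dt) * [p_u*2.560000 + p_m*28.693203 + p_d*40.072802] = 28.078125
  V(1,+0) = exp(-r*dt) * [p_u*0.000000 + p_m*2.560000 + p_d*28.693203] = 8.326817
  V(1,+1) = exp(-r*dt) * [p_u*0.000000 + p_m*0.000000 + p_d*2.560000] = 0.595444
  V(0,+0) = exp(-r*dt) * [p_u*0.595444 + p_m*8.326817 + p_d*28.078125] = 11.960953


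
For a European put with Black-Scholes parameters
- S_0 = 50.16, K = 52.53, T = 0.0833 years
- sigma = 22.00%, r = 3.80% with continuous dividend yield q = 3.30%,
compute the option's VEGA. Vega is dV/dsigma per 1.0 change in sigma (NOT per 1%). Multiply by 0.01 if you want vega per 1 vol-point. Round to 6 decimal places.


d1 = -0.6887724904; d2 = -0.7522683170
phi(d1) = 0.3146978506; exp(-qT) = 0.9972548748; exp(-rT) = 0.9968396046
Vega = S * exp(-qT) * phi(d1) * sqrt(T) = 50.1600 * 0.9972548748 * 0.3146978506 * 0.2886173938 = 4.543390

Answer: Vega = 4.543390


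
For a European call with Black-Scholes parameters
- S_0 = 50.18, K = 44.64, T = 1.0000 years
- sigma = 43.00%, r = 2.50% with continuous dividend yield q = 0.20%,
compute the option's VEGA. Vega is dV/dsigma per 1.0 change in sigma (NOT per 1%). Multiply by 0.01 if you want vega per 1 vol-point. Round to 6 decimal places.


Answer: Vega = 17.263271

Derivation:
d1 = 0.5405493555; d2 = 0.1105493555
phi(d1) = 0.3447156737; exp(-qT) = 0.9980019987; exp(-rT) = 0.9753099120
Vega = S * exp(-qT) * phi(d1) * sqrt(T) = 50.1800 * 0.9980019987 * 0.3447156737 * 1.0000000000 = 17.263271


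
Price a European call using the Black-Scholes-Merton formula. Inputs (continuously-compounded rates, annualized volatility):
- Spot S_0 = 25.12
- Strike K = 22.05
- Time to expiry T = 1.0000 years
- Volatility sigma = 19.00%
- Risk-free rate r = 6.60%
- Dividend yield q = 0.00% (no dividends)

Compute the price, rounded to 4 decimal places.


Answer: Price = 4.8154

Derivation:
d1 = (ln(S/K) + (r - q + 0.5*sigma^2) * T) / (sigma * sqrt(T)) = 1.12843021
d2 = d1 - sigma * sqrt(T) = 0.93843021
exp(-rT) = 0.93613086; exp(-qT) = 1.00000000
C = S_0 * exp(-qT) * N(d1) - K * exp(-rT) * N(d2)
N(d1) = 0.87043086; N(d2) = 0.82598832
C = 25.1200 * 1.00000000 * 0.87043086 - 22.0500 * 0.93613086 * 0.82598832 = 4.8154


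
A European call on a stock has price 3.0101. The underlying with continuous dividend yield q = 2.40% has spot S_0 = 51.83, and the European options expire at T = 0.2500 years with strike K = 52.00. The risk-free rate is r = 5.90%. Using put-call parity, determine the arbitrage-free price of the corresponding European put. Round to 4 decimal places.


Put-call parity: C - P = S_0 * exp(-qT) - K * exp(-rT).
S_0 * exp(-qT) = 51.8300 * 0.99401796 = 51.51995108
K * exp(-rT) = 52.0000 * 0.98535825 = 51.23862892
P = C - S*exp(-qT) + K*exp(-rT)
P = 3.0101 - 51.51995108 + 51.23862892 = 2.7288

Answer: Put price = 2.7288


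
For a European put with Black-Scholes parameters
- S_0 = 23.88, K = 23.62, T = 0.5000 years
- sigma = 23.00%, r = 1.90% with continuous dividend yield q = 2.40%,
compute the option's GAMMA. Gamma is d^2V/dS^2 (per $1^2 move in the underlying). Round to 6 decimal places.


d1 = 0.1332587477; d2 = -0.0293758120
phi(d1) = 0.3954157721; exp(-qT) = 0.9880717129; exp(-rT) = 0.9905449824
Gamma = exp(-qT) * phi(d1) / (S * sigma * sqrt(T)) = 0.9880717129 * 0.3954157721 / (23.8800 * 0.2300 * 0.7071067812) = 0.100599

Answer: Gamma = 0.100599


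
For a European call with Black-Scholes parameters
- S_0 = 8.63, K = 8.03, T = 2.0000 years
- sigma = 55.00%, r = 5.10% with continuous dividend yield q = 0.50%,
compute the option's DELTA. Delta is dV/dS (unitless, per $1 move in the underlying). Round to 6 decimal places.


Answer: Delta = 0.718470

Derivation:
d1 = 0.5998322248; d2 = -0.1779852345
phi(d1) = 0.3332581440; exp(-qT) = 0.9900498337; exp(-rT) = 0.9030295517
N(d1) = 0.7256909726
Delta = exp(-qT) * N(d1) = 0.9900498337 * 0.7256909726 = 0.718470


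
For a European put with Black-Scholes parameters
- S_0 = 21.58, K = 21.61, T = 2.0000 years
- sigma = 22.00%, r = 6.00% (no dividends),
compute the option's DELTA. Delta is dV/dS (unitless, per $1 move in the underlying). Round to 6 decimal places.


d1 = 0.5367930075; d2 = 0.2256660238
phi(d1) = 0.3454138901; exp(-qT) = 1.0000000000; exp(-rT) = 0.8869204367
N(-d1) = 0.2957053011
Delta = -exp(-qT) * N(-d1) = -1.0000000000 * 0.2957053011 = -0.295705

Answer: Delta = -0.295705


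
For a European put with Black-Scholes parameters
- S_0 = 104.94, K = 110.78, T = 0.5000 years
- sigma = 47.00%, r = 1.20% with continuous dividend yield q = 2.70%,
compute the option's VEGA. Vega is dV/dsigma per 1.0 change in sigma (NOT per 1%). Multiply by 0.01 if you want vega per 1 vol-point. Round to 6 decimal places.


d1 = -0.0193551505; d2 = -0.3516953377
phi(d1) = 0.3988675612; exp(-qT) = 0.9865907163; exp(-rT) = 0.9940179641
Vega = S * exp(-qT) * phi(d1) * sqrt(T) = 104.9400 * 0.9865907163 * 0.3988675612 * 0.7071067812 = 29.200602

Answer: Vega = 29.200602


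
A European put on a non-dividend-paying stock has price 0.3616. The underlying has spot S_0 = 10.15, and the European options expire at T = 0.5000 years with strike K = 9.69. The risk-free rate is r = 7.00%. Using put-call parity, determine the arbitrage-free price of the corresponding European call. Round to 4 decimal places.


Put-call parity: C - P = S_0 * exp(-qT) - K * exp(-rT).
S_0 * exp(-qT) = 10.1500 * 1.00000000 = 10.15000000
K * exp(-rT) = 9.6900 * 0.96560542 = 9.35671648
C = P + S*exp(-qT) - K*exp(-rT)
C = 0.3616 + 10.15000000 - 9.35671648 = 1.1549

Answer: Call price = 1.1549


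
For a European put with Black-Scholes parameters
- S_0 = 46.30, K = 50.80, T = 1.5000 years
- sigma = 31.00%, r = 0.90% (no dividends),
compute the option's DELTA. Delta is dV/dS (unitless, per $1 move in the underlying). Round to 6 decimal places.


Answer: Delta = -0.507543

Derivation:
d1 = -0.0189095169; d2 = -0.3985804270
phi(d1) = 0.3988709619; exp(-qT) = 1.0000000000; exp(-rT) = 0.9865907163
N(-d1) = 0.5075433562
Delta = -exp(-qT) * N(-d1) = -1.0000000000 * 0.5075433562 = -0.507543


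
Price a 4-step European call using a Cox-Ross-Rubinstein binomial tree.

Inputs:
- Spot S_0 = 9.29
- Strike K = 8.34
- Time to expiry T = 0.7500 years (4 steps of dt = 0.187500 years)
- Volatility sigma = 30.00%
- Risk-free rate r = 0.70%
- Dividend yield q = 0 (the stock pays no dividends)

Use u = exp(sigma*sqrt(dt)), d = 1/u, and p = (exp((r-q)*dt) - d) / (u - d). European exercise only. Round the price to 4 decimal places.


Answer: Price = V(0,0) = 1.5346

Derivation:
dt = T/N = 0.187500
u = exp(sigma*sqrt(dt)) = 1.138719; d = 1/u = 0.878180
p = (exp((r-q)*dt) - d) / (u - d) = 0.472611
Discount per step: exp(-r*dt) = 0.998688
Stock lattice S(k, i) with i counting down-moves:
  k=0: S(0,0) = 9.2900
  k=1: S(1,0) = 10.5787; S(1,1) = 8.1583
  k=2: S(2,0) = 12.0462; S(2,1) = 9.2900; S(2,2) = 7.1644
  k=3: S(3,0) = 13.7172; S(3,1) = 10.5787; S(3,2) = 8.1583; S(3,3) = 6.2917
  k=4: S(4,0) = 15.6200; S(4,1) = 12.0462; S(4,2) = 9.2900; S(4,3) = 7.1644; S(4,4) = 5.5252
Terminal payoffs V(N, i) = max(S_T - K, 0):
  V(4,0) = 7.280026; V(4,1) = 3.706163; V(4,2) = 0.950000; V(4,3) = 0.000000; V(4,4) = 0.000000
Backward induction: V(k, i) = exp(-r*dt) * [p * V(k+1, i) + (1-p) * V(k+1, i+1)].
  V(3,0) = exp(-r*dt) * [p*7.280026 + (1-p)*3.706163] = 5.388132
  V(3,1) = exp(-r*dt) * [p*3.706163 + (1-p)*0.950000] = 2.249637
  V(3,2) = exp(-r*dt) * [p*0.950000 + (1-p)*0.000000] = 0.448391
  V(3,3) = exp(-r*dt) * [p*0.000000 + (1-p)*0.000000] = 0.000000
  V(2,0) = exp(-r*dt) * [p*5.388132 + (1-p)*2.249637] = 3.728027
  V(2,1) = exp(-r*dt) * [p*2.249637 + (1-p)*0.448391] = 1.297974
  V(2,2) = exp(-r*dt) * [p*0.448391 + (1-p)*0.000000] = 0.211636
  V(1,0) = exp(-r*dt) * [p*3.728027 + (1-p)*1.297974] = 2.443234
  V(1,1) = exp(-r*dt) * [p*1.297974 + (1-p)*0.211636] = 0.724100
  V(0,0) = exp(-r*dt) * [p*2.443234 + (1-p)*0.724100] = 1.534566


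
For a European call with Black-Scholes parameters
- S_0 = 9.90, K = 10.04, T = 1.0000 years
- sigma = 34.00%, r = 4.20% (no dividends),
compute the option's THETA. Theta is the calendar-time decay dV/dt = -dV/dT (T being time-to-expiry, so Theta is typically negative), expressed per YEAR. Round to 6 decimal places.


Answer: Theta = -0.838426

Derivation:
d1 = 0.2522283614; d2 = -0.0877716386
phi(d1) = 0.3864518082; exp(-qT) = 1.0000000000; exp(-rT) = 0.9588697806
Theta = -S*exp(-qT)*phi(d1)*sigma/(2*sqrt(T)) - r*K*exp(-rT)*N(d2) + q*S*exp(-qT)*N(d1)
N(d1) = 0.5995677213; N(d2) = 0.4650290899; sqrt(T) = 1.0000000000
Term 1 = -9.9000 * 1.0000000000 * 0.3864518082 * 0.3400 / (2 * 1.0000000000) = -0.6503983932
Term 2 = -0.0420 * 10.0400 * 0.9588697806 * 0.4650290899 = -0.1880280993
Term 3 = 0 (no dividend yield, q = 0)
Theta = -0.6503983932 + (-0.1880280993) + (0.0000000000) = -0.838426


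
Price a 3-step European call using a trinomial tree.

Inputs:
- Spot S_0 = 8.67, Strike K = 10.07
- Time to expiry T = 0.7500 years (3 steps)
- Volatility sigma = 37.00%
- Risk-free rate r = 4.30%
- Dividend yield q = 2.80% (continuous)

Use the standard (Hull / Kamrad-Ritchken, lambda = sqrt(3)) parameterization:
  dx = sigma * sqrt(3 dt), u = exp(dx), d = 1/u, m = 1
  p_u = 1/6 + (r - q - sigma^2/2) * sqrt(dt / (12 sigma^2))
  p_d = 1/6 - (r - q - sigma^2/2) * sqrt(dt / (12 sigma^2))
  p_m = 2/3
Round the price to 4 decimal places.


Answer: Price = V(0,0) = 0.6755

Derivation:
dt = T/N = 0.250000; dx = sigma*sqrt(3*dt) = 0.320429
u = exp(dx) = 1.377719; d = 1/u = 0.725837
p_u = 0.145816, p_m = 0.666667, p_d = 0.187518
Discount per step: exp(-r*dt) = 0.989308
Stock lattice S(k, j) with j the centered position index:
  k=0: S(0,+0) = 8.6700
  k=1: S(1,-1) = 6.2930; S(1,+0) = 8.6700; S(1,+1) = 11.9448
  k=2: S(2,-2) = 4.5677; S(2,-1) = 6.2930; S(2,+0) = 8.6700; S(2,+1) = 11.9448; S(2,+2) = 16.4566
  k=3: S(3,-3) = 3.3154; S(3,-2) = 4.5677; S(3,-1) = 6.2930; S(3,+0) = 8.6700; S(3,+1) = 11.9448; S(3,+2) = 16.4566; S(3,+3) = 22.6726
Terminal payoffs V(N, j) = max(S_T - K, 0):
  V(3,-3) = 0.000000; V(3,-2) = 0.000000; V(3,-1) = 0.000000; V(3,+0) = 0.000000; V(3,+1) = 1.874826; V(3,+2) = 6.386616; V(3,+3) = 12.602596
Backward induction: V(k, j) = exp(-r*dt) * [p_u * V(k+1, j+1) + p_m * V(k+1, j) + p_d * V(k+1, j-1)]
  V(2,-2) = exp(-r*dt) * [p_u*0.000000 + p_m*0.000000 + p_d*0.000000] = 0.000000
  V(2,-1) = exp(-r*dt) * [p_u*0.000000 + p_m*0.000000 + p_d*0.000000] = 0.000000
  V(2,+0) = exp(-r*dt) * [p_u*1.874826 + p_m*0.000000 + p_d*0.000000] = 0.270456
  V(2,+1) = exp(-r*dt) * [p_u*6.386616 + p_m*1.874826 + p_d*0.000000] = 2.157831
  V(2,+2) = exp(-r*dt) * [p_u*12.602596 + p_m*6.386616 + p_d*1.874826] = 6.378030
  V(1,-1) = exp(-r*dt) * [p_u*0.270456 + p_m*0.000000 + p_d*0.000000] = 0.039015
  V(1,+0) = exp(-r*dt) * [p_u*2.157831 + p_m*0.270456 + p_d*0.000000] = 0.489658
  V(1,+1) = exp(-r*dt) * [p_u*6.378030 + p_m*2.157831 + p_d*0.270456] = 2.393418
  V(0,+0) = exp(-r*dt) * [p_u*2.393418 + p_m*0.489658 + p_d*0.039015] = 0.675452


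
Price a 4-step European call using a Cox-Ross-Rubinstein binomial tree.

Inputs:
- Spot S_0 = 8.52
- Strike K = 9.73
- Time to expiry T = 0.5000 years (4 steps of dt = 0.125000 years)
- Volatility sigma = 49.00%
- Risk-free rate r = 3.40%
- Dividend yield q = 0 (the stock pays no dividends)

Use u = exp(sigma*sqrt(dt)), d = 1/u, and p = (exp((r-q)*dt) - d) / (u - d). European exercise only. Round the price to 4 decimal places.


Answer: Price = V(0,0) = 0.8471

Derivation:
dt = T/N = 0.125000
u = exp(sigma*sqrt(dt)) = 1.189153; d = 1/u = 0.840935
p = (exp((r-q)*dt) - d) / (u - d) = 0.469029
Discount per step: exp(-r*dt) = 0.995759
Stock lattice S(k, i) with i counting down-moves:
  k=0: S(0,0) = 8.5200
  k=1: S(1,0) = 10.1316; S(1,1) = 7.1648
  k=2: S(2,0) = 12.0480; S(2,1) = 8.5200; S(2,2) = 6.0251
  k=3: S(3,0) = 14.3269; S(3,1) = 10.1316; S(3,2) = 7.1648; S(3,3) = 5.0667
  k=4: S(4,0) = 17.0369; S(4,1) = 12.0480; S(4,2) = 8.5200; S(4,3) = 6.0251; S(4,4) = 4.2608
Terminal payoffs V(N, i) = max(S_T - K, 0):
  V(4,0) = 7.306890; V(4,1) = 2.318000; V(4,2) = 0.000000; V(4,3) = 0.000000; V(4,4) = 0.000000
Backward induction: V(k, i) = exp(-r*dt) * [p * V(k+1, i) + (1-p) * V(k+1, i+1)].
  V(3,0) = exp(-r*dt) * [p*7.306890 + (1-p)*2.318000] = 4.638178
  V(3,1) = exp(-r*dt) * [p*2.318000 + (1-p)*0.000000] = 1.082598
  V(3,2) = exp(-r*dt) * [p*0.000000 + (1-p)*0.000000] = 0.000000
  V(3,3) = exp(-r*dt) * [p*0.000000 + (1-p)*0.000000] = 0.000000
  V(2,0) = exp(-r*dt) * [p*4.638178 + (1-p)*1.082598] = 2.738603
  V(2,1) = exp(-r*dt) * [p*1.082598 + (1-p)*0.000000] = 0.505616
  V(2,2) = exp(-r*dt) * [p*0.000000 + (1-p)*0.000000] = 0.000000
  V(1,0) = exp(-r*dt) * [p*2.738603 + (1-p)*0.505616] = 1.546365
  V(1,1) = exp(-r*dt) * [p*0.505616 + (1-p)*0.000000] = 0.236143
  V(0,0) = exp(-r*dt) * [p*1.546365 + (1-p)*0.236143] = 0.847067


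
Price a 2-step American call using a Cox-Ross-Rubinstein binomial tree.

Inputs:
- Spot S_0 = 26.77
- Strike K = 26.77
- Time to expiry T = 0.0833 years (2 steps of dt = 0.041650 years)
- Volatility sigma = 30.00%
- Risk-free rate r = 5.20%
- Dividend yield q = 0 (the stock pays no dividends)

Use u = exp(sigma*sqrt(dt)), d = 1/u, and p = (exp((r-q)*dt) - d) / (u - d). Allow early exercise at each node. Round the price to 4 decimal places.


dt = T/N = 0.041650
u = exp(sigma*sqrt(dt)) = 1.063138; d = 1/u = 0.940612
p = (exp((r-q)*dt) - d) / (u - d) = 0.502394
Discount per step: exp(-r*dt) = 0.997837
Stock lattice S(k, i) with i counting down-moves:
  k=0: S(0,0) = 26.7700
  k=1: S(1,0) = 28.4602; S(1,1) = 25.1802
  k=2: S(2,0) = 30.2571; S(2,1) = 26.7700; S(2,2) = 23.6848
Terminal payoffs V(N, i) = max(S_T - K, 0):
  V(2,0) = 3.487130; V(2,1) = 0.000000; V(2,2) = 0.000000
Backward induction: V(k, i) = exp(-r*dt) * [p * V(k+1, i) + (1-p) * V(k+1, i+1)]; then take max(V_cont, immediate exercise) for American.
  V(1,0) = exp(-r*dt) * [p*3.487130 + (1-p)*0.000000] = 1.748122; exercise = 1.690207; V(1,0) = max -> 1.748122
  V(1,1) = exp(-r*dt) * [p*0.000000 + (1-p)*0.000000] = 0.000000; exercise = 0.000000; V(1,1) = max -> 0.000000
  V(0,0) = exp(-r*dt) * [p*1.748122 + (1-p)*0.000000] = 0.876346; exercise = 0.000000; V(0,0) = max -> 0.876346

Answer: Price = V(0,0) = 0.8763


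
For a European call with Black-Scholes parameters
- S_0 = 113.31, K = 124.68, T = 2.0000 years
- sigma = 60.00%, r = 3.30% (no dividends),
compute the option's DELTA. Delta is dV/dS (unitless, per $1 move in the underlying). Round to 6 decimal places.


Answer: Delta = 0.651492

Derivation:
d1 = 0.3893529936; d2 = -0.4591751438
phi(d1) = 0.3698209128; exp(-qT) = 1.0000000000; exp(-rT) = 0.9361308643
N(d1) = 0.6514924802
Delta = exp(-qT) * N(d1) = 1.0000000000 * 0.6514924802 = 0.651492


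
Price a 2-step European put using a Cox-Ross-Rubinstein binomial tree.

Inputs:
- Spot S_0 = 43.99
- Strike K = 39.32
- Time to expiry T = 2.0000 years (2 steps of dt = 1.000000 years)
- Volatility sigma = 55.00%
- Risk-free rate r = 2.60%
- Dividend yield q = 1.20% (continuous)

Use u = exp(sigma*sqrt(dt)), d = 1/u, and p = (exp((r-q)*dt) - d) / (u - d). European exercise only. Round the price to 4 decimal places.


Answer: Price = V(0,0) = 9.0617

Derivation:
dt = T/N = 1.000000
u = exp(sigma*sqrt(dt)) = 1.733253; d = 1/u = 0.576950
p = (exp((r-q)*dt) - d) / (u - d) = 0.378057
Discount per step: exp(-r*dt) = 0.974335
Stock lattice S(k, i) with i counting down-moves:
  k=0: S(0,0) = 43.9900
  k=1: S(1,0) = 76.2458; S(1,1) = 25.3800
  k=2: S(2,0) = 132.1533; S(2,1) = 43.9900; S(2,2) = 14.6430
Terminal payoffs V(N, i) = max(K - S_T, 0):
  V(2,0) = 0.000000; V(2,1) = 0.000000; V(2,2) = 24.677001
Backward induction: V(k, i) = exp(-r*dt) * [p * V(k+1, i) + (1-p) * V(k+1, i+1)].
  V(1,0) = exp(-r*dt) * [p*0.000000 + (1-p)*0.000000] = 0.000000
  V(1,1) = exp(-r*dt) * [p*0.000000 + (1-p)*24.677001] = 14.953788
  V(0,0) = exp(-r*dt) * [p*0.000000 + (1-p)*14.953788] = 9.061708


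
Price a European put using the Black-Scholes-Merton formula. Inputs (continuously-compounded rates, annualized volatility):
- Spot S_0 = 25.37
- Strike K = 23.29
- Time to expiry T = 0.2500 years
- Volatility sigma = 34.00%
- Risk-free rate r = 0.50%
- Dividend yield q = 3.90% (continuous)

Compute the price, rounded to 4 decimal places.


Answer: Price = 0.8723

Derivation:
d1 = (ln(S/K) + (r - q + 0.5*sigma^2) * T) / (sigma * sqrt(T)) = 0.53819582
d2 = d1 - sigma * sqrt(T) = 0.36819582
exp(-rT) = 0.99875078; exp(-qT) = 0.99029738
P = K * exp(-rT) * N(-d2) - S_0 * exp(-qT) * N(-d1)
N(-d1) = 0.29522093; N(-d2) = 0.35636361
P = 23.2900 * 0.99875078 * 0.35636361 - 25.3700 * 0.99029738 * 0.29522093 = 0.8723


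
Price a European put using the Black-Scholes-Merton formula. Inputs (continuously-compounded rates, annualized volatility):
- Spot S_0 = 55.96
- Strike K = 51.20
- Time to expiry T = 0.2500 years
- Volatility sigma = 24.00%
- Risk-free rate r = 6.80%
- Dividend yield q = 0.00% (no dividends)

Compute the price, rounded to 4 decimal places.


Answer: Price = 0.6597

Derivation:
d1 = (ln(S/K) + (r - q + 0.5*sigma^2) * T) / (sigma * sqrt(T)) = 0.94248015
d2 = d1 - sigma * sqrt(T) = 0.82248015
exp(-rT) = 0.98314368; exp(-qT) = 1.00000000
P = K * exp(-rT) * N(-d2) - S_0 * exp(-qT) * N(-d1)
N(-d1) = 0.17297344; N(-d2) = 0.20540184
P = 51.2000 * 0.98314368 * 0.20540184 - 55.9600 * 1.00000000 * 0.17297344 = 0.6597


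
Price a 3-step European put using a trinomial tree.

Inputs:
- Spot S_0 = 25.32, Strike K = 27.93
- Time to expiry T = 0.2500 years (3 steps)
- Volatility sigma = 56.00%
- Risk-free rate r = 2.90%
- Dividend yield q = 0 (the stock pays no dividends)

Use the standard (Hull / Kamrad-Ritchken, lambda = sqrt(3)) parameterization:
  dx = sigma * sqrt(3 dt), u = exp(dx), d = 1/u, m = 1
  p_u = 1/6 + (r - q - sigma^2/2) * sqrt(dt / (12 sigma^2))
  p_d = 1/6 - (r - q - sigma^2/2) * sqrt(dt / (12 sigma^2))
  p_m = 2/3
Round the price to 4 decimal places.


Answer: Price = V(0,0) = 4.3766

Derivation:
dt = T/N = 0.083333; dx = sigma*sqrt(3*dt) = 0.280000
u = exp(dx) = 1.323130; d = 1/u = 0.755784
p_u = 0.147649, p_m = 0.666667, p_d = 0.185685
Discount per step: exp(-r*dt) = 0.997586
Stock lattice S(k, j) with j the centered position index:
  k=0: S(0,+0) = 25.3200
  k=1: S(1,-1) = 19.1364; S(1,+0) = 25.3200; S(1,+1) = 33.5016
  k=2: S(2,-2) = 14.4630; S(2,-1) = 19.1364; S(2,+0) = 25.3200; S(2,+1) = 33.5016; S(2,+2) = 44.3270
  k=3: S(3,-3) = 10.9309; S(3,-2) = 14.4630; S(3,-1) = 19.1364; S(3,+0) = 25.3200; S(3,+1) = 33.5016; S(3,+2) = 44.3270; S(3,+3) = 58.6504
Terminal payoffs V(N, j) = max(K - S_T, 0):
  V(3,-3) = 16.999090; V(3,-2) = 13.466987; V(3,-1) = 8.793556; V(3,+0) = 2.610000; V(3,+1) = 0.000000; V(3,+2) = 0.000000; V(3,+3) = 0.000000
Backward induction: V(k, j) = exp(-r*dt) * [p_u * V(k+1, j+1) + p_m * V(k+1, j) + p_d * V(k+1, j-1)]
  V(2,-2) = exp(-r*dt) * [p_u*8.793556 + p_m*13.466987 + p_d*16.999090] = 13.400393
  V(2,-1) = exp(-r*dt) * [p_u*2.610000 + p_m*8.793556 + p_d*13.466987] = 8.727229
  V(2,+0) = exp(-r*dt) * [p_u*0.000000 + p_m*2.610000 + p_d*8.793556] = 3.364686
  V(2,+1) = exp(-r*dt) * [p_u*0.000000 + p_m*0.000000 + p_d*2.610000] = 0.483467
  V(2,+2) = exp(-r*dt) * [p_u*0.000000 + p_m*0.000000 + p_d*0.000000] = 0.000000
  V(1,-1) = exp(-r*dt) * [p_u*3.364686 + p_m*8.727229 + p_d*13.400393] = 8.781941
  V(1,+0) = exp(-r*dt) * [p_u*0.483467 + p_m*3.364686 + p_d*8.727229] = 3.925520
  V(1,+1) = exp(-r*dt) * [p_u*0.000000 + p_m*0.483467 + p_d*3.364686] = 0.944795
  V(0,+0) = exp(-r*dt) * [p_u*0.944795 + p_m*3.925520 + p_d*8.781941] = 4.376593


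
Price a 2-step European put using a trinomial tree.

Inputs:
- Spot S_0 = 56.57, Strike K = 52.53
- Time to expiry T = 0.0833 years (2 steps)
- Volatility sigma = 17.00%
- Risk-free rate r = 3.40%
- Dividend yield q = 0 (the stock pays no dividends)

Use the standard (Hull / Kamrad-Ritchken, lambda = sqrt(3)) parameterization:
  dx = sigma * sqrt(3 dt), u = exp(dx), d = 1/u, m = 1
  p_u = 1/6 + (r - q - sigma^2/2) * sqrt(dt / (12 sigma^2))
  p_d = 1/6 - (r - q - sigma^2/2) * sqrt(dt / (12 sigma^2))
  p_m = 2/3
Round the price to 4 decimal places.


dt = T/N = 0.041650; dx = sigma*sqrt(3*dt) = 0.060092
u = exp(dx) = 1.061934; d = 1/u = 0.941678
p_u = 0.173442, p_m = 0.666667, p_d = 0.159892
Discount per step: exp(-r*dt) = 0.998585
Stock lattice S(k, j) with j the centered position index:
  k=0: S(0,+0) = 56.5700
  k=1: S(1,-1) = 53.2707; S(1,+0) = 56.5700; S(1,+1) = 60.0736
  k=2: S(2,-2) = 50.1639; S(2,-1) = 53.2707; S(2,+0) = 56.5700; S(2,+1) = 60.0736; S(2,+2) = 63.7942
Terminal payoffs V(N, j) = max(K - S_T, 0):
  V(2,-2) = 2.366147; V(2,-1) = 0.000000; V(2,+0) = 0.000000; V(2,+1) = 0.000000; V(2,+2) = 0.000000
Backward induction: V(k, j) = exp(-r*dt) * [p_u * V(k+1, j+1) + p_m * V(k+1, j) + p_d * V(k+1, j-1)]
  V(1,-1) = exp(-r*dt) * [p_u*0.000000 + p_m*0.000000 + p_d*2.366147] = 0.377792
  V(1,+0) = exp(-r*dt) * [p_u*0.000000 + p_m*0.000000 + p_d*0.000000] = 0.000000
  V(1,+1) = exp(-r*dt) * [p_u*0.000000 + p_m*0.000000 + p_d*0.000000] = 0.000000
  V(0,+0) = exp(-r*dt) * [p_u*0.000000 + p_m*0.000000 + p_d*0.377792] = 0.060320

Answer: Price = V(0,0) = 0.0603


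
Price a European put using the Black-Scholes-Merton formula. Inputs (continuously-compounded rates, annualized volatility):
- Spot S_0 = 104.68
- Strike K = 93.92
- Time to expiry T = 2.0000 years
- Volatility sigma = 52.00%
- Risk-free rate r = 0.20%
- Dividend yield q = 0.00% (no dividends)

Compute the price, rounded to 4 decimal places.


Answer: Price = 23.1847

Derivation:
d1 = (ln(S/K) + (r - q + 0.5*sigma^2) * T) / (sigma * sqrt(T)) = 0.52062739
d2 = d1 - sigma * sqrt(T) = -0.21476367
exp(-rT) = 0.99600799; exp(-qT) = 1.00000000
P = K * exp(-rT) * N(-d2) - S_0 * exp(-qT) * N(-d1)
N(-d1) = 0.30131318; N(-d2) = 0.58502421
P = 93.9200 * 0.99600799 * 0.58502421 - 104.6800 * 1.00000000 * 0.30131318 = 23.1847


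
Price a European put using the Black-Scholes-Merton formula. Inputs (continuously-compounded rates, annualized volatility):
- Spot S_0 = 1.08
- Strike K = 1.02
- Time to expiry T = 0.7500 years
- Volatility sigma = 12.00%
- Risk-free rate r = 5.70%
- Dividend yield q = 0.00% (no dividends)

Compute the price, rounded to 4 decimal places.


Answer: Price = 0.0096

Derivation:
d1 = (ln(S/K) + (r - q + 0.5*sigma^2) * T) / (sigma * sqrt(T)) = 1.01333068
d2 = d1 - sigma * sqrt(T) = 0.90940764
exp(-rT) = 0.95815090; exp(-qT) = 1.00000000
P = K * exp(-rT) * N(-d2) - S_0 * exp(-qT) * N(-d1)
N(-d1) = 0.15545112; N(-d2) = 0.18156750
P = 1.0200 * 0.95815090 * 0.18156750 - 1.0800 * 1.00000000 * 0.15545112 = 0.0096


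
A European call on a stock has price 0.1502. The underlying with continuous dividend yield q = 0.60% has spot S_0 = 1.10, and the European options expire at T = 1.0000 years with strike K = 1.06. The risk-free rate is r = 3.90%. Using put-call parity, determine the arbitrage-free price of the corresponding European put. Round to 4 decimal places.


Put-call parity: C - P = S_0 * exp(-qT) - K * exp(-rT).
S_0 * exp(-qT) = 1.1000 * 0.99401796 = 1.09341976
K * exp(-rT) = 1.0600 * 0.96175071 = 1.01945575
P = C - S*exp(-qT) + K*exp(-rT)
P = 0.1502 - 1.09341976 + 1.01945575 = 0.0762

Answer: Put price = 0.0762


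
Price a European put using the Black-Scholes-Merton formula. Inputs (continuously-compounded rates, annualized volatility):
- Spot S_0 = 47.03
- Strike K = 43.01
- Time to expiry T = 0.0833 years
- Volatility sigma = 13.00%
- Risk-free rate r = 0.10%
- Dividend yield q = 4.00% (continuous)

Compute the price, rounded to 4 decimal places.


Answer: Price = 0.0063

Derivation:
d1 = (ln(S/K) + (r - q + 0.5*sigma^2) * T) / (sigma * sqrt(T)) = 2.31363619
d2 = d1 - sigma * sqrt(T) = 2.27611593
exp(-rT) = 0.99991670; exp(-qT) = 0.99667354
P = K * exp(-rT) * N(-d2) - S_0 * exp(-qT) * N(-d1)
N(-d1) = 0.01034384; N(-d2) = 0.01141954
P = 43.0100 * 0.99991670 * 0.01141954 - 47.0300 * 0.99667354 * 0.01034384 = 0.0063


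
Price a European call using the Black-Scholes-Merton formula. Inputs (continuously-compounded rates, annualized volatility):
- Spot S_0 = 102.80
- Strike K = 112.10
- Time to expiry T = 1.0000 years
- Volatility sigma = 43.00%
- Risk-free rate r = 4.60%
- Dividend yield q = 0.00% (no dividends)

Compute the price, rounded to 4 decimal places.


d1 = (ln(S/K) + (r - q + 0.5*sigma^2) * T) / (sigma * sqrt(T)) = 0.12056750
d2 = d1 - sigma * sqrt(T) = -0.30943250
exp(-rT) = 0.95504196; exp(-qT) = 1.00000000
C = S_0 * exp(-qT) * N(d1) - K * exp(-rT) * N(d2)
N(d1) = 0.54798319; N(d2) = 0.37849627
C = 102.8000 * 1.00000000 * 0.54798319 - 112.1000 * 0.95504196 * 0.37849627 = 15.8108

Answer: Price = 15.8108


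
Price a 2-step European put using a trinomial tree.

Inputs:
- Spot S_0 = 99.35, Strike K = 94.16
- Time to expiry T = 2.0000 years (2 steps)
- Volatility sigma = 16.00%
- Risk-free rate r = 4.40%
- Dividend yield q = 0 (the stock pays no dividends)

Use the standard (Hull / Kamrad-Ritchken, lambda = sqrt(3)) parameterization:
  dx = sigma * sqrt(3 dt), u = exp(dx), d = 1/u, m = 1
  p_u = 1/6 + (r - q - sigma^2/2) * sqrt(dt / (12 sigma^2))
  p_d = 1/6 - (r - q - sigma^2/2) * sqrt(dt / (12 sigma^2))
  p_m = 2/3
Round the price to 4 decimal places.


Answer: Price = V(0,0) = 2.9551

Derivation:
dt = T/N = 1.000000; dx = sigma*sqrt(3*dt) = 0.277128
u = exp(dx) = 1.319335; d = 1/u = 0.757957
p_u = 0.222958, p_m = 0.666667, p_d = 0.110375
Discount per step: exp(-r*dt) = 0.956954
Stock lattice S(k, j) with j the centered position index:
  k=0: S(0,+0) = 99.3500
  k=1: S(1,-1) = 75.3031; S(1,+0) = 99.3500; S(1,+1) = 131.0760
  k=2: S(2,-2) = 57.0765; S(2,-1) = 75.3031; S(2,+0) = 99.3500; S(2,+1) = 131.0760; S(2,+2) = 172.9332
Terminal payoffs V(N, j) = max(K - S_T, 0):
  V(2,-2) = 37.083486; V(2,-1) = 18.856935; V(2,+0) = 0.000000; V(2,+1) = 0.000000; V(2,+2) = 0.000000
Backward induction: V(k, j) = exp(-r*dt) * [p_u * V(k+1, j+1) + p_m * V(k+1, j) + p_d * V(k+1, j-1)]
  V(1,-1) = exp(-r*dt) * [p_u*0.000000 + p_m*18.856935 + p_d*37.083486] = 15.947045
  V(1,+0) = exp(-r*dt) * [p_u*0.000000 + p_m*0.000000 + p_d*18.856935] = 1.991741
  V(1,+1) = exp(-r*dt) * [p_u*0.000000 + p_m*0.000000 + p_d*0.000000] = 0.000000
  V(0,+0) = exp(-r*dt) * [p_u*0.000000 + p_m*1.991741 + p_d*15.947045] = 2.955057


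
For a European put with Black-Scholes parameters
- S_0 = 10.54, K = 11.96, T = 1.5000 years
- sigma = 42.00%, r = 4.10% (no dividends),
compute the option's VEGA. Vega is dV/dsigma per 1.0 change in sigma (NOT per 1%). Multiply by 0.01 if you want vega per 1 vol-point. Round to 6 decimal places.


d1 = 0.1310473019; d2 = -0.3833455441
phi(d1) = 0.3955313489; exp(-qT) = 1.0000000000; exp(-rT) = 0.9403529457
Vega = S * exp(-qT) * phi(d1) * sqrt(T) = 10.5400 * 1.0000000000 * 0.3955313489 * 1.2247448714 = 5.105839

Answer: Vega = 5.105839


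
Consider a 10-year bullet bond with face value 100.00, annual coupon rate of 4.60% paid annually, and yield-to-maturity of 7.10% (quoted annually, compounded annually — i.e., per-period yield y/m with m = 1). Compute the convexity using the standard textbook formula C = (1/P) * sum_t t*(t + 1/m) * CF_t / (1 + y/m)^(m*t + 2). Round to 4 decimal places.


Coupon per period c = face * coupon_rate / m = 4.600000
Periods per year m = 1; per-period yield y/m = 0.071000
Number of cashflows N = 10
Cashflows (t years, CF_t, discount factor 1/(1+y/m)^(m*t), PV):
  t = 1.0000: CF_t = 4.600000, DF = 0.933707, PV = 4.295051
  t = 2.0000: CF_t = 4.600000, DF = 0.871808, PV = 4.010319
  t = 3.0000: CF_t = 4.600000, DF = 0.814013, PV = 3.744462
  t = 4.0000: CF_t = 4.600000, DF = 0.760050, PV = 3.496230
  t = 5.0000: CF_t = 4.600000, DF = 0.709664, PV = 3.264453
  t = 6.0000: CF_t = 4.600000, DF = 0.662618, PV = 3.048042
  t = 7.0000: CF_t = 4.600000, DF = 0.618691, PV = 2.845978
  t = 8.0000: CF_t = 4.600000, DF = 0.577676, PV = 2.657309
  t = 9.0000: CF_t = 4.600000, DF = 0.539380, PV = 2.481148
  t = 10.0000: CF_t = 104.600000, DF = 0.503623, PV = 52.678934
Price P = sum_t PV_t = 82.521926
Convexity numerator sum_t t*(t + 1/m) * CF_t / (1+y/m)^(m*t + 2):
  t = 1.0000: term = 7.488924
  t = 2.0000: term = 20.977378
  t = 3.0000: term = 39.173441
  t = 4.0000: term = 60.960848
  t = 5.0000: term = 85.379339
  t = 6.0000: term = 111.606980
  t = 7.0000: term = 138.944264
  t = 8.0000: term = 166.799836
  t = 9.0000: term = 194.677680
  t = 10.0000: term = 5051.853173
Convexity = (1/P) * sum = 5877.861863 / 82.521926 = 71.227880

Answer: Convexity = 71.2279


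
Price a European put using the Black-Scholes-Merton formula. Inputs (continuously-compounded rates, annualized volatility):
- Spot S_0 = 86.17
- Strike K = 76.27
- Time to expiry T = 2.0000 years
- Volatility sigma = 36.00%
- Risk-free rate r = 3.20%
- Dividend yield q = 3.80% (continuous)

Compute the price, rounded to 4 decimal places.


d1 = (ln(S/K) + (r - q + 0.5*sigma^2) * T) / (sigma * sqrt(T)) = 0.47070215
d2 = d1 - sigma * sqrt(T) = -0.03841473
exp(-rT) = 0.93800500; exp(-qT) = 0.92681621
P = K * exp(-rT) * N(-d2) - S_0 * exp(-qT) * N(-d1)
N(-d1) = 0.31892672; N(-d2) = 0.51532149
P = 76.2700 * 0.93800500 * 0.51532149 - 86.1700 * 0.92681621 * 0.31892672 = 11.3963

Answer: Price = 11.3963


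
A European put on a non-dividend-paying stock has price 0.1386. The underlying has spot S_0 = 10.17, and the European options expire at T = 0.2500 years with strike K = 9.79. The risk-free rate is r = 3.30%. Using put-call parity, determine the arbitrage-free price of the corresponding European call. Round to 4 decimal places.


Put-call parity: C - P = S_0 * exp(-qT) - K * exp(-rT).
S_0 * exp(-qT) = 10.1700 * 1.00000000 = 10.17000000
K * exp(-rT) = 9.7900 * 0.99178394 = 9.70956475
C = P + S*exp(-qT) - K*exp(-rT)
C = 0.1386 + 10.17000000 - 9.70956475 = 0.5990

Answer: Call price = 0.5990


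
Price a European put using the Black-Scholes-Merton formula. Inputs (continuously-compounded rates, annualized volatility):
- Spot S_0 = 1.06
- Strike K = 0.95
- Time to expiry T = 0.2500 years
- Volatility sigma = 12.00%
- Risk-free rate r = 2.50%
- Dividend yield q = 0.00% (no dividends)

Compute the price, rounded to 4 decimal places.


Answer: Price = 0.0006

Derivation:
d1 = (ln(S/K) + (r - q + 0.5*sigma^2) * T) / (sigma * sqrt(T)) = 1.96020338
d2 = d1 - sigma * sqrt(T) = 1.90020338
exp(-rT) = 0.99376949; exp(-qT) = 1.00000000
P = K * exp(-rT) * N(-d2) - S_0 * exp(-qT) * N(-d1)
N(-d1) = 0.02498601; N(-d2) = 0.02870322
P = 0.9500 * 0.99376949 * 0.02870322 - 1.0600 * 1.00000000 * 0.02498601 = 0.0006


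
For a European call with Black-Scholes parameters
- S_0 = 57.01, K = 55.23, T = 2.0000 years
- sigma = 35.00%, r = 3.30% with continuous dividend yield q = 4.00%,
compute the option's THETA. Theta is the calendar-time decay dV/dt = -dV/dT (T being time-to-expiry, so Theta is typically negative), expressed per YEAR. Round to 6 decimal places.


d1 = 0.2832880021; d2 = -0.2116867447
phi(d1) = 0.3832512195; exp(-qT) = 0.9231163464; exp(-rT) = 0.9361308643
Theta = -S*exp(-qT)*phi(d1)*sigma/(2*sqrt(T)) - r*K*exp(-rT)*N(d2) + q*S*exp(-qT)*N(d1)
N(d1) = 0.6115219632; N(d2) = 0.4161757150; sqrt(T) = 1.4142135624
Term 1 = -57.0100 * 0.9231163464 * 0.3832512195 * 0.3500 / (2 * 1.4142135624) = -2.4958247020
Term 2 = -0.0330 * 55.2300 * 0.9361308643 * 0.4161757150 = -0.7100718267
Term 3 = 0.0400 * 57.0100 * 0.9231163464 * 0.6115219632 = 1.2872993009
Theta = -2.4958247020 + (-0.7100718267) + (1.2872993009) = -1.918597

Answer: Theta = -1.918597
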